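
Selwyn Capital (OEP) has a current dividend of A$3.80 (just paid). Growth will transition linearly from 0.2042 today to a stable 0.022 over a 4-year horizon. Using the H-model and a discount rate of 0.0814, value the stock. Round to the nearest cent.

H-model: P₀ = D₀[(1+g_L) + H(g_S−g_L)]/(r−g_L), with H = 4/2 = 2.
P₀ = 3.80 × [(1+0.022) + 2×(0.2042−0.022)] / (0.0814−0.022)
   = 3.80 × 1.3864 / 0.0594 = 88.6923

A$88.69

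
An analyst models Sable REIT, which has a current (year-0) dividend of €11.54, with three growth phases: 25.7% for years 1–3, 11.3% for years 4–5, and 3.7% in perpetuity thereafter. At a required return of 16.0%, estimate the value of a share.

€182.31

Three-stage DDM. Project D₁…D_5; terminal Gordon value at t=5 with g = 0.037; discount at r = 0.16.
D_1 = 14.5058
D_2 = 18.2338
D_3 = 22.9198
D_4 = 25.5098
D_5 = 28.3924
TV_5 = 29.4429/(0.16−0.037) = 239.3732
P₀ = Σ Dₜ/(1+r)ᵗ + TV_5/(1+r)^5 = 182.3149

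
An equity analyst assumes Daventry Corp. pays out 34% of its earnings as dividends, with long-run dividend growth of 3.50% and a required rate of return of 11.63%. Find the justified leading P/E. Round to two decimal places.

Justified leading P/E = b/(r−g) = 0.34/(0.1163−0.035) = 4.1820

4.18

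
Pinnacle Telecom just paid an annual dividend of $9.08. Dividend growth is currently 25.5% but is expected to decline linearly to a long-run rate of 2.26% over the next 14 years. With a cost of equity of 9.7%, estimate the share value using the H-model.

H-model: P₀ = D₀[(1+g_L) + H(g_S−g_L)]/(r−g_L), with H = 14/2 = 7.
P₀ = 9.08 × [(1+0.0226) + 7×(0.255−0.0226)] / (0.097−0.0226)
   = 9.08 × 2.6494 / 0.0744 = 323.3408

$323.34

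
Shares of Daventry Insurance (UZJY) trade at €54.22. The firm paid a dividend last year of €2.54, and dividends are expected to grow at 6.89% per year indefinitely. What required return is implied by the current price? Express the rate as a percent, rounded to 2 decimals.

Rearranging the constant-growth DDM: r = D₁/P₀ + g.
D₁ = 2.54 × (1 + 0.0689) = 2.7150.
r = 2.7150 / 54.22 + 0.0689 = 0.05007 + 0.0689 = 0.11897

11.90%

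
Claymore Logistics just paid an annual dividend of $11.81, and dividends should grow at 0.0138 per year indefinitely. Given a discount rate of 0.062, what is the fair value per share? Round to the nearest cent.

$248.40

Gordon growth model: P₀ = D₁/(r − g). D₁ = 11.81 × (1 + 0.0138) = 11.9730.
P₀ = 11.9730 / (0.062 − 0.0138) = 11.9730 / 0.0482 = 248.4020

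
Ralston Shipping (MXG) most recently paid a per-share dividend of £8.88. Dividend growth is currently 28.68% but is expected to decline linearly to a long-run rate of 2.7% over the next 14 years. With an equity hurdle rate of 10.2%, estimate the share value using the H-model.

H-model: P₀ = D₀[(1+g_L) + H(g_S−g_L)]/(r−g_L), with H = 14/2 = 7.
P₀ = 8.88 × [(1+0.027) + 7×(0.2868−0.027)] / (0.102−0.027)
   = 8.88 × 2.8456 / 0.075 = 336.9190

£336.92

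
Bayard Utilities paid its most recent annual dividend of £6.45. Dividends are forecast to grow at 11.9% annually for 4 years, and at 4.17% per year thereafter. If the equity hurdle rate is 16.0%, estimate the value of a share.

£72.78

Two-stage DDM. Project D₁…D_4 at 0.119, terminal growth 0.0417, discount at r = 0.16.
D_1 = 7.2176
D_2 = 8.0764
D_3 = 9.0375
D_4 = 10.1130
Terminal value at t=4: TV = D_5/(r−g) = 10.5347/(0.16−0.0417) = 89.0508
P₀ = 7.2176/(1+0.16)^1 + 8.0764/(1+0.16)^2 + 9.0375/(1+0.16)^3 + 10.1130/(1+0.16)^4 + 89.0508/(1+0.16)^4 = 72.7814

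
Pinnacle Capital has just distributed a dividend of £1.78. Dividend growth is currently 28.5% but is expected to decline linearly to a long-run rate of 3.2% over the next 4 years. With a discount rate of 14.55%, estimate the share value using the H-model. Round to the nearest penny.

H-model: P₀ = D₀[(1+g_L) + H(g_S−g_L)]/(r−g_L), with H = 4/2 = 2.
P₀ = 1.78 × [(1+0.032) + 2×(0.285−0.032)] / (0.1455−0.032)
   = 1.78 × 1.5380 / 0.1135 = 24.1202

£24.12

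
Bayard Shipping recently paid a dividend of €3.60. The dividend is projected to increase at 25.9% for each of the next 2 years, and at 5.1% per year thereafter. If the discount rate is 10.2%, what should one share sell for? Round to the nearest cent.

€105.64

Two-stage DDM. Project D₁…D_2 at 0.259, terminal growth 0.051, discount at r = 0.102.
D_1 = 4.5324
D_2 = 5.7063
Terminal value at t=2: TV = D_3/(r−g) = 5.9973/(0.102−0.051) = 117.5944
P₀ = 4.5324/(1+0.102)^1 + 5.7063/(1+0.102)^2 + 117.5944/(1+0.102)^2 = 105.6447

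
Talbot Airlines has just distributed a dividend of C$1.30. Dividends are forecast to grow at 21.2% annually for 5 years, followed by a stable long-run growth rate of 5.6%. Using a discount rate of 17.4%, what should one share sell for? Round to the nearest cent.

Two-stage DDM. Project D₁…D_5 at 0.212, terminal growth 0.056, discount at r = 0.174.
D_1 = 1.5756
D_2 = 1.9096
D_3 = 2.3145
D_4 = 2.8051
D_5 = 3.3998
Terminal value at t=5: TV = D_6/(r−g) = 3.5902/(0.174−0.056) = 30.4255
P₀ = 1.5756/(1+0.174)^1 + 1.9096/(1+0.174)^2 + 2.3145/(1+0.174)^3 + 2.8051/(1+0.174)^4 + 3.3998/(1+0.174)^5 + 30.4255/(1+0.174)^5 = 20.8017

C$20.80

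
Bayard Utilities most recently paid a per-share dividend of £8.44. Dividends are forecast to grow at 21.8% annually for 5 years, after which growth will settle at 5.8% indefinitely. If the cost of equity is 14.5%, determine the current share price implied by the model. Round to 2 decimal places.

Two-stage DDM. Project D₁…D_5 at 0.218, terminal growth 0.058, discount at r = 0.145.
D_1 = 10.2799
D_2 = 12.5209
D_3 = 15.2505
D_4 = 18.5751
D_5 = 22.6245
Terminal value at t=5: TV = D_6/(r−g) = 23.9367/(0.145−0.058) = 275.1347
P₀ = 10.2799/(1+0.145)^1 + 12.5209/(1+0.145)^2 + 15.2505/(1+0.145)^3 + 18.5751/(1+0.145)^4 + 22.6245/(1+0.145)^5 + 275.1347/(1+0.145)^5 = 190.7947

£190.79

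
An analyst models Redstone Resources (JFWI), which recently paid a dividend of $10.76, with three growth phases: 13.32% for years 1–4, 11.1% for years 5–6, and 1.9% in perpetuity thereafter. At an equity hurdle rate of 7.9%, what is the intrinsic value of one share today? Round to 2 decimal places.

$311.78

Three-stage DDM. Project D₁…D_6; terminal Gordon value at t=6 with g = 0.019; discount at r = 0.079.
D_1 = 12.1932
D_2 = 13.8174
D_3 = 15.6578
D_4 = 17.7435
D_5 = 19.7130
D_6 = 21.9011
TV_6 = 22.3173/(0.079−0.019) = 371.9543
P₀ = Σ Dₜ/(1+r)ᵗ + TV_6/(1+r)^6 = 311.7810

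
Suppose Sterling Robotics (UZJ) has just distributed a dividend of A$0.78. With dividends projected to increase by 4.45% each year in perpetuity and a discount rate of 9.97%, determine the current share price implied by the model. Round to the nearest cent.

A$14.76

Gordon growth model: P₀ = D₁/(r − g). D₁ = 0.78 × (1 + 0.0445) = 0.8147.
P₀ = 0.8147 / (0.0997 − 0.0445) = 0.8147 / 0.0552 = 14.7592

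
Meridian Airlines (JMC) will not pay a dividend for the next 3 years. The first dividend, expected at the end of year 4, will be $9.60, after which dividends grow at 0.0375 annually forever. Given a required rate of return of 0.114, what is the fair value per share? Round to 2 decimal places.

Deferred-dividend DDM. At t=3 the remaining stream is a growing perpetuity with first payment D_4 = 9.60.
V_3 = D_4/(r−g) = 9.60/(0.114−0.0375) = 125.4902
P₀ = V_3/(1+r)^3 = 125.4902/(1+0.114)^3 = 90.7725

$90.77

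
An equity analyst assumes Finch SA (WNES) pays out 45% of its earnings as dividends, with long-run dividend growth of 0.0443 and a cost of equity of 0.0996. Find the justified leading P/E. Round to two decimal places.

Justified leading P/E = b/(r−g) = 0.45/(0.0996−0.0443) = 8.1374

8.14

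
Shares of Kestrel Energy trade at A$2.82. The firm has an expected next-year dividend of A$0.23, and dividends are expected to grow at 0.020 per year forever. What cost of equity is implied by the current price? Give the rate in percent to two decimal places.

Rearranging the constant-growth DDM: r = D₁/P₀ + g.
r = 0.2300 / 2.82 + 0.02 = 0.08156 + 0.02 = 0.10156

10.16%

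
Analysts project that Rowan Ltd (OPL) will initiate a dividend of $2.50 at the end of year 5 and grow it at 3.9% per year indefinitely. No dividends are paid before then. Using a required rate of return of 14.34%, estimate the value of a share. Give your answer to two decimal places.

$14.01

Deferred-dividend DDM. At t=4 the remaining stream is a growing perpetuity with first payment D_5 = 2.50.
V_4 = D_5/(r−g) = 2.50/(0.1434−0.039) = 23.9464
P₀ = V_4/(1+r)^4 = 23.9464/(1+0.1434)^4 = 14.0103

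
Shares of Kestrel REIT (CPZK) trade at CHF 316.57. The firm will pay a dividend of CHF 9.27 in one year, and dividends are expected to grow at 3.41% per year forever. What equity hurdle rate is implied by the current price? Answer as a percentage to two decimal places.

Rearranging the constant-growth DDM: r = D₁/P₀ + g.
r = 9.2700 / 316.57 + 0.0341 = 0.02928 + 0.0341 = 0.06338

6.34%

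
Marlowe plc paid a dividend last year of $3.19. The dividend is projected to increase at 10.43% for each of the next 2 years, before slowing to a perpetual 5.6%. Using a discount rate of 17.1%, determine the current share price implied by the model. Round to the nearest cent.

Two-stage DDM. Project D₁…D_2 at 0.1043, terminal growth 0.056, discount at r = 0.171.
D_1 = 3.5227
D_2 = 3.8901
Terminal value at t=2: TV = D_3/(r−g) = 4.1080/(0.171−0.056) = 35.7216
P₀ = 3.5227/(1+0.171)^1 + 3.8901/(1+0.171)^2 + 35.7216/(1+0.171)^2 = 31.8958

$31.90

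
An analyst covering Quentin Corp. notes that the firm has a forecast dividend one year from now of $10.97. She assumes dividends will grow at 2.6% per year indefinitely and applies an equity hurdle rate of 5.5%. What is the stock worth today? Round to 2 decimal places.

$378.28

Gordon growth model: P₀ = D₁/(r − g), with D₁ = 10.97 given directly.
P₀ = 10.9700 / (0.055 − 0.026) = 10.9700 / 0.029 = 378.2759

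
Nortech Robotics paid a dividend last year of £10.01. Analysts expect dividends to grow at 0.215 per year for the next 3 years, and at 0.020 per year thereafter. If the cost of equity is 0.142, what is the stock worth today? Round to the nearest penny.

£134.82

Two-stage DDM. Project D₁…D_3 at 0.215, terminal growth 0.02, discount at r = 0.142.
D_1 = 12.1622
D_2 = 14.7770
D_3 = 17.9541
Terminal value at t=3: TV = D_4/(r−g) = 18.3132/(0.142−0.02) = 150.1078
P₀ = 12.1622/(1+0.142)^1 + 14.7770/(1+0.142)^2 + 17.9541/(1+0.142)^3 + 150.1078/(1+0.142)^3 = 134.8225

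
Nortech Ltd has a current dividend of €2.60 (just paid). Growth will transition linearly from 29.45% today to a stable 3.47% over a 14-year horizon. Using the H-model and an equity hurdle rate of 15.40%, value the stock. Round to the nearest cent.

H-model: P₀ = D₀[(1+g_L) + H(g_S−g_L)]/(r−g_L), with H = 14/2 = 7.
P₀ = 2.60 × [(1+0.0347) + 7×(0.2945−0.0347)] / (0.154−0.0347)
   = 2.60 × 2.8533 / 0.1193 = 62.1842

€62.18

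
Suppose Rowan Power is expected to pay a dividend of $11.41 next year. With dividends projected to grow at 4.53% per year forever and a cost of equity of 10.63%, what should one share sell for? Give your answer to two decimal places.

Gordon growth model: P₀ = D₁/(r − g), with D₁ = 11.41 given directly.
P₀ = 11.4100 / (0.1063 − 0.0453) = 11.4100 / 0.061 = 187.0492

$187.05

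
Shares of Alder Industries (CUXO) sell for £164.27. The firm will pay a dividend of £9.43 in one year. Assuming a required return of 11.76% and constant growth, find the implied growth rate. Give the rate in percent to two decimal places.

6.02%

From P₀ = D₁/(r − g), the implied growth is g = r − D₁/P₀.
g = 0.1176 − 9.43/164.27 = 0.1176 − 0.05741 = 0.06019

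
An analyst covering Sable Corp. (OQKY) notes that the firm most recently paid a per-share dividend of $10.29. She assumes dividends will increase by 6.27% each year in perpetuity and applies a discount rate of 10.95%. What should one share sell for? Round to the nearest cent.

Gordon growth model: P₀ = D₁/(r − g). D₁ = 10.29 × (1 + 0.0627) = 10.9352.
P₀ = 10.9352 / (0.1095 − 0.0627) = 10.9352 / 0.0468 = 233.6578

$233.66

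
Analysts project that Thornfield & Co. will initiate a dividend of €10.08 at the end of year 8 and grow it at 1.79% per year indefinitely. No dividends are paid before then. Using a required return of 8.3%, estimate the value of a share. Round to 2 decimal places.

Deferred-dividend DDM. At t=7 the remaining stream is a growing perpetuity with first payment D_8 = 10.08.
V_7 = D_8/(r−g) = 10.08/(0.083−0.0179) = 154.8387
P₀ = V_7/(1+r)^7 = 154.8387/(1+0.083)^7 = 88.6095

€88.61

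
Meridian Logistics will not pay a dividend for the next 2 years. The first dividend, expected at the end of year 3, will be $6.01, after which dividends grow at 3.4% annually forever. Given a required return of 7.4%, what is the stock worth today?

Deferred-dividend DDM. At t=2 the remaining stream is a growing perpetuity with first payment D_3 = 6.01.
V_2 = D_3/(r−g) = 6.01/(0.074−0.034) = 150.2500
P₀ = V_2/(1+r)^2 = 150.2500/(1+0.074)^2 = 130.2585

$130.26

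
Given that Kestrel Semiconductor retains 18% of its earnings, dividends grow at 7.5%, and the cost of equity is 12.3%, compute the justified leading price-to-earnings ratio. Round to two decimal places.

Payout ratio b = 1 − 0.18 = 0.82.
Justified leading P/E = b/(r−g) = 0.82/(0.123−0.075) = 17.0833

17.08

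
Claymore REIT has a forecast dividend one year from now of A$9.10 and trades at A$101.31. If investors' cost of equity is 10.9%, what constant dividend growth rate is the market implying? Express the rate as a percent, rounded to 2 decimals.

1.92%

From P₀ = D₁/(r − g), the implied growth is g = r − D₁/P₀.
g = 0.109 − 9.10/101.31 = 0.109 − 0.08982 = 0.01918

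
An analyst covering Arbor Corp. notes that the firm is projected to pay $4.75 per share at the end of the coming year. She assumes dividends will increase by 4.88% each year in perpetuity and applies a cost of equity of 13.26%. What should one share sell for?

$56.68

Gordon growth model: P₀ = D₁/(r − g), with D₁ = 4.75 given directly.
P₀ = 4.7500 / (0.1326 − 0.0488) = 4.7500 / 0.0838 = 56.6826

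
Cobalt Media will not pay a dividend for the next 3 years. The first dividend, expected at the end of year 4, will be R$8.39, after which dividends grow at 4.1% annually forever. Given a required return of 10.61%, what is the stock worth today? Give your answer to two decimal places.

Deferred-dividend DDM. At t=3 the remaining stream is a growing perpetuity with first payment D_4 = 8.39.
V_3 = D_4/(r−g) = 8.39/(0.1061−0.041) = 128.8786
P₀ = V_3/(1+r)^3 = 128.8786/(1+0.1061)^3 = 95.2353

R$95.24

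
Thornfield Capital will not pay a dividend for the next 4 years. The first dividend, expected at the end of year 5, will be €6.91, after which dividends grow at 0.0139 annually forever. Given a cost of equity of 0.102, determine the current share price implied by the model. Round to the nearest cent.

Deferred-dividend DDM. At t=4 the remaining stream is a growing perpetuity with first payment D_5 = 6.91.
V_4 = D_5/(r−g) = 6.91/(0.102−0.0139) = 78.4336
P₀ = V_4/(1+r)^4 = 78.4336/(1+0.102)^4 = 53.1834

€53.18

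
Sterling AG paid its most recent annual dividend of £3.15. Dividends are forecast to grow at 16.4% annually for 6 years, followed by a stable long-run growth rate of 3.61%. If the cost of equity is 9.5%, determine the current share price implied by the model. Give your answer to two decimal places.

£103.49

Two-stage DDM. Project D₁…D_6 at 0.164, terminal growth 0.0361, discount at r = 0.095.
D_1 = 3.6666
D_2 = 4.2679
D_3 = 4.9679
D_4 = 5.7826
D_5 = 6.7309
D_6 = 7.8348
Terminal value at t=6: TV = D_7/(r−g) = 8.1176/(0.095−0.0361) = 137.8208
P₀ = 3.6666/(1+0.095)^1 + 4.2679/(1+0.095)^2 + 4.9679/(1+0.095)^3 + 5.7826/(1+0.095)^4 + 6.7309/(1+0.095)^5 + 7.8348/(1+0.095)^6 + 137.8208/(1+0.095)^6 = 103.4869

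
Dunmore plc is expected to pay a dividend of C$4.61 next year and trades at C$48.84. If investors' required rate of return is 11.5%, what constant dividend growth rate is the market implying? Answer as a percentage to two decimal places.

From P₀ = D₁/(r − g), the implied growth is g = r − D₁/P₀.
g = 0.115 − 4.61/48.84 = 0.115 − 0.09439 = 0.02061

2.06%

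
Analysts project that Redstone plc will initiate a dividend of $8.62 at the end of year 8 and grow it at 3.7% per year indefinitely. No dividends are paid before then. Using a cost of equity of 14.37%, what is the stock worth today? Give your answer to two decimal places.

$31.56

Deferred-dividend DDM. At t=7 the remaining stream is a growing perpetuity with first payment D_8 = 8.62.
V_7 = D_8/(r−g) = 8.62/(0.1437−0.037) = 80.7873
P₀ = V_7/(1+r)^7 = 80.7873/(1+0.1437)^7 = 31.5615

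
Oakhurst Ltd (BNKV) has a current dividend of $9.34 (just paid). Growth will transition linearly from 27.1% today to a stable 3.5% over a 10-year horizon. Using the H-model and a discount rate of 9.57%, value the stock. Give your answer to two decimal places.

$340.83

H-model: P₀ = D₀[(1+g_L) + H(g_S−g_L)]/(r−g_L), with H = 10/2 = 5.
P₀ = 9.34 × [(1+0.035) + 5×(0.271−0.035)] / (0.0957−0.035)
   = 9.34 × 2.2150 / 0.0607 = 340.8254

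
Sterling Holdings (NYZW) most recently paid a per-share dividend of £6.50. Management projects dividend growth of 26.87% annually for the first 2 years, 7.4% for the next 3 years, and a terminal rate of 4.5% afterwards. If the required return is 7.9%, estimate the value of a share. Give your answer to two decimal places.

Three-stage DDM. Project D₁…D_5; terminal Gordon value at t=5 with g = 0.045; discount at r = 0.079.
D_1 = 8.2465
D_2 = 10.4624
D_3 = 11.2366
D_4 = 12.0681
D_5 = 12.9612
TV_5 = 13.5444/(0.079−0.045) = 398.3653
P₀ = Σ Dₜ/(1+r)ᵗ + TV_5/(1+r)^5 = 315.7189

£315.72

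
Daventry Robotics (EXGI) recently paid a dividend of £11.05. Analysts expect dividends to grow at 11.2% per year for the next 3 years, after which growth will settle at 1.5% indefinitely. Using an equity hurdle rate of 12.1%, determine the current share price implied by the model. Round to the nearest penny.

£135.90

Two-stage DDM. Project D₁…D_3 at 0.112, terminal growth 0.015, discount at r = 0.121.
D_1 = 12.2876
D_2 = 13.6638
D_3 = 15.1942
Terminal value at t=3: TV = D_4/(r−g) = 15.4221/(0.121−0.015) = 145.4912
P₀ = 12.2876/(1+0.121)^1 + 13.6638/(1+0.121)^2 + 15.1942/(1+0.121)^3 + 145.4912/(1+0.121)^3 = 135.9014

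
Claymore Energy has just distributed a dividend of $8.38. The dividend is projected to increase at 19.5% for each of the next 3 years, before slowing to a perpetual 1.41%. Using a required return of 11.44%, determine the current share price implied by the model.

$133.43

Two-stage DDM. Project D₁…D_3 at 0.195, terminal growth 0.0141, discount at r = 0.1144.
D_1 = 10.0141
D_2 = 11.9668
D_3 = 14.3004
Terminal value at t=3: TV = D_4/(r−g) = 14.5020/(0.1144−0.0141) = 144.5864
P₀ = 10.0141/(1+0.1144)^1 + 11.9668/(1+0.1144)^2 + 14.3004/(1+0.1144)^3 + 144.5864/(1+0.1144)^3 = 133.4281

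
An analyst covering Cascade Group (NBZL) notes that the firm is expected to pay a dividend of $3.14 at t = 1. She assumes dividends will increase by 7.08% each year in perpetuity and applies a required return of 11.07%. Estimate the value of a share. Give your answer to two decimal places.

$78.70

Gordon growth model: P₀ = D₁/(r − g), with D₁ = 3.14 given directly.
P₀ = 3.1400 / (0.1107 − 0.0708) = 3.1400 / 0.0399 = 78.6967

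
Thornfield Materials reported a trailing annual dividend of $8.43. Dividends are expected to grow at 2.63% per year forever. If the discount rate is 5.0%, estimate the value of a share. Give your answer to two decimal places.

$365.05

Gordon growth model: P₀ = D₁/(r − g). D₁ = 8.43 × (1 + 0.0263) = 8.6517.
P₀ = 8.6517 / (0.05 − 0.0263) = 8.6517 / 0.0237 = 365.0510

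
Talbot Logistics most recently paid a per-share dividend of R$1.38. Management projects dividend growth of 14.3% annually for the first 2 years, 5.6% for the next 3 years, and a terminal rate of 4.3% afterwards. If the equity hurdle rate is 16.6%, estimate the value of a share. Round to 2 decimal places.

R$14.31

Three-stage DDM. Project D₁…D_5; terminal Gordon value at t=5 with g = 0.043; discount at r = 0.166.
D_1 = 1.5773
D_2 = 1.8029
D_3 = 1.9039
D_4 = 2.0105
D_5 = 2.1231
TV_5 = 2.2144/(0.166−0.043) = 18.0029
P₀ = Σ Dₜ/(1+r)ᵗ + TV_5/(1+r)^5 = 14.3058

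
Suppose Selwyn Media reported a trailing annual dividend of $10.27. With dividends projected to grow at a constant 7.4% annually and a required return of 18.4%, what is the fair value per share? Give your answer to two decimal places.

Gordon growth model: P₀ = D₁/(r − g). D₁ = 10.27 × (1 + 0.074) = 11.0300.
P₀ = 11.0300 / (0.184 − 0.074) = 11.0300 / 0.11 = 100.2725

$100.27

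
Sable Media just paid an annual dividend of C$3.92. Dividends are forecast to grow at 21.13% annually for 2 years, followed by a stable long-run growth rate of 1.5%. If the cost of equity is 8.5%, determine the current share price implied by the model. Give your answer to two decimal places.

Two-stage DDM. Project D₁…D_2 at 0.2113, terminal growth 0.015, discount at r = 0.085.
D_1 = 4.7483
D_2 = 5.7516
Terminal value at t=2: TV = D_3/(r−g) = 5.8379/(0.085−0.015) = 83.3984
P₀ = 4.7483/(1+0.085)^1 + 5.7516/(1+0.085)^2 + 83.3984/(1+0.085)^2 = 80.1052

C$80.11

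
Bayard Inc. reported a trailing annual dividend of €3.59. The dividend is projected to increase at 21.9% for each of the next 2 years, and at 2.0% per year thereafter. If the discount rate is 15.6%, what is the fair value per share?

Two-stage DDM. Project D₁…D_2 at 0.219, terminal growth 0.02, discount at r = 0.156.
D_1 = 4.3762
D_2 = 5.3346
Terminal value at t=2: TV = D_3/(r−g) = 5.4413/(0.156−0.02) = 40.0095
P₀ = 4.3762/(1+0.156)^1 + 5.3346/(1+0.156)^2 + 40.0095/(1+0.156)^2 = 37.7173

€37.72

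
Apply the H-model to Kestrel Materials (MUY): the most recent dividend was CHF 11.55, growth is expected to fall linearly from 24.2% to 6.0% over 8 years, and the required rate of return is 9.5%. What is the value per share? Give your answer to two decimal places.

CHF 590.04

H-model: P₀ = D₀[(1+g_L) + H(g_S−g_L)]/(r−g_L), with H = 8/2 = 4.
P₀ = 11.55 × [(1+0.06) + 4×(0.242−0.06)] / (0.095−0.06)
   = 11.55 × 1.7880 / 0.035 = 590.0400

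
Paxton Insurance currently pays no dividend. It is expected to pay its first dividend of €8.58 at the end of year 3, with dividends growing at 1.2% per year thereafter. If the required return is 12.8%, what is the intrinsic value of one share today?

€58.13

Deferred-dividend DDM. At t=2 the remaining stream is a growing perpetuity with first payment D_3 = 8.58.
V_2 = D_3/(r−g) = 8.58/(0.128−0.012) = 73.9655
P₀ = V_2/(1+r)^2 = 73.9655/(1+0.128)^2 = 58.1314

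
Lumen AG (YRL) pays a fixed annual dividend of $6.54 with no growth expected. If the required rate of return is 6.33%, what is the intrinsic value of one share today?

Zero-growth DDM (perpetuity): P₀ = D/r = 6.54 / 0.0633 = 103.3175

$103.32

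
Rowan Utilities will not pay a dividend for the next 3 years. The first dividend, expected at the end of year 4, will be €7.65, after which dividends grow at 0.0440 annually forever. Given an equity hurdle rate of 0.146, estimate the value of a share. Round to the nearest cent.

€49.83

Deferred-dividend DDM. At t=3 the remaining stream is a growing perpetuity with first payment D_4 = 7.65.
V_3 = D_4/(r−g) = 7.65/(0.146−0.044) = 75.0000
P₀ = V_3/(1+r)^3 = 75.0000/(1+0.146)^3 = 49.8319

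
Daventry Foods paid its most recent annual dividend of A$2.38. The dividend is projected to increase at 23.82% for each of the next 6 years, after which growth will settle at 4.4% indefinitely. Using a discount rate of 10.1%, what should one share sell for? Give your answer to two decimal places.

Two-stage DDM. Project D₁…D_6 at 0.2382, terminal growth 0.044, discount at r = 0.101.
D_1 = 2.9469
D_2 = 3.6489
D_3 = 4.5180
D_4 = 5.5942
D_5 = 6.9268
D_6 = 8.5767
Terminal value at t=6: TV = D_7/(r−g) = 8.9541/(0.101−0.044) = 157.0896
P₀ = 2.9469/(1+0.101)^1 + 3.6489/(1+0.101)^2 + 4.5180/(1+0.101)^3 + 5.5942/(1+0.101)^4 + 6.9268/(1+0.101)^5 + 8.5767/(1+0.101)^6 + 157.0896/(1+0.101)^6 = 110.1663

A$110.17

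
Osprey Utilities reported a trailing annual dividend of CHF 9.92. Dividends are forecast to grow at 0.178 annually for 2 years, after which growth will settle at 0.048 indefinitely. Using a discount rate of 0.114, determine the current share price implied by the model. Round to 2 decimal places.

CHF 197.72

Two-stage DDM. Project D₁…D_2 at 0.178, terminal growth 0.048, discount at r = 0.114.
D_1 = 11.6858
D_2 = 13.7658
Terminal value at t=2: TV = D_3/(r−g) = 14.4266/(0.114−0.048) = 218.5846
P₀ = 11.6858/(1+0.114)^1 + 13.7658/(1+0.114)^2 + 218.5846/(1+0.114)^2 = 197.7189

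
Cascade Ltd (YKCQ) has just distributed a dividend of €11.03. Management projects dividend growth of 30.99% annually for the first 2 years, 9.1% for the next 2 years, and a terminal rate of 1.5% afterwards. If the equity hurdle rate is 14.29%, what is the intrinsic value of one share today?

Three-stage DDM. Project D₁…D_4; terminal Gordon value at t=4 with g = 0.015; discount at r = 0.1429.
D_1 = 14.4482
D_2 = 18.9257
D_3 = 20.6479
D_4 = 22.5269
TV_4 = 22.8648/(0.1429−0.015) = 178.7709
P₀ = Σ Dₜ/(1+r)ᵗ + TV_4/(1+r)^4 = 158.9409

€158.94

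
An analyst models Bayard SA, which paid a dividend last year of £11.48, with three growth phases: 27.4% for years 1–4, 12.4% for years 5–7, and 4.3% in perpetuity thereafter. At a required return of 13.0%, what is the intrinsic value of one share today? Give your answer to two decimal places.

£336.44

Three-stage DDM. Project D₁…D_7; terminal Gordon value at t=7 with g = 0.043; discount at r = 0.13.
D_1 = 14.6255
D_2 = 18.6329
D_3 = 23.7383
D_4 = 30.2426
D_5 = 33.9927
D_6 = 38.2078
D_7 = 42.9456
TV_7 = 44.7922/(0.13−0.043) = 514.8534
P₀ = Σ Dₜ/(1+r)ᵗ + TV_7/(1+r)^7 = 336.4357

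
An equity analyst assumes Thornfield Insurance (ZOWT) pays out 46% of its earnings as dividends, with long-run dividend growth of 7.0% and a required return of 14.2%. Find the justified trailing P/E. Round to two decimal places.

6.84

Justified trailing P/E = b(1+g)/(r−g) = 0.46×(1+0.07)/(0.142−0.07) = 6.8361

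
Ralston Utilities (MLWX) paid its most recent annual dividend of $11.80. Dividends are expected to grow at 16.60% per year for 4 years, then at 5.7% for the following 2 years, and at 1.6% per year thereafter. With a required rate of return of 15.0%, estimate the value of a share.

Three-stage DDM. Project D₁…D_6; terminal Gordon value at t=6 with g = 0.016; discount at r = 0.15.
D_1 = 13.7588
D_2 = 16.0428
D_3 = 18.7059
D_4 = 21.8110
D_5 = 23.0543
D_6 = 24.3684
TV_6 = 24.7582/(0.15−0.016) = 184.7630
P₀ = Σ Dₜ/(1+r)ᵗ + TV_6/(1+r)^6 = 150.7401

$150.74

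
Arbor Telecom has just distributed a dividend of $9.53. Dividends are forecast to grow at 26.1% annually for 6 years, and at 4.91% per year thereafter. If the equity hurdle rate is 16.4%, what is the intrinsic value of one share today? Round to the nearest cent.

Two-stage DDM. Project D₁…D_6 at 0.261, terminal growth 0.0491, discount at r = 0.164.
D_1 = 12.0173
D_2 = 15.1539
D_3 = 19.1090
D_4 = 24.0965
D_5 = 30.3856
D_6 = 38.3163
Terminal value at t=6: TV = D_7/(r−g) = 40.1976/(0.164−0.0491) = 349.8487
P₀ = 12.0173/(1+0.164)^1 + 15.1539/(1+0.164)^2 + 19.1090/(1+0.164)^3 + 24.0965/(1+0.164)^4 + 30.3856/(1+0.164)^5 + 38.3163/(1+0.164)^6 + 349.8487/(1+0.164)^6 = 217.0341

$217.03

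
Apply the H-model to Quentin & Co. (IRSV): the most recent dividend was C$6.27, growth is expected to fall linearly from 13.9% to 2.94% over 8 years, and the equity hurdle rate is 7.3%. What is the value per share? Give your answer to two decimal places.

H-model: P₀ = D₀[(1+g_L) + H(g_S−g_L)]/(r−g_L), with H = 8/2 = 4.
P₀ = 6.27 × [(1+0.0294) + 4×(0.139−0.0294)] / (0.073−0.0294)
   = 6.27 × 1.4678 / 0.0436 = 211.0804

C$211.08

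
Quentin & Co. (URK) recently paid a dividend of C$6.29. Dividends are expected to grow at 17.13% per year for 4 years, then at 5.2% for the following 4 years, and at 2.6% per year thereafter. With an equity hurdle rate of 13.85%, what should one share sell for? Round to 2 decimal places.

Three-stage DDM. Project D₁…D_8; terminal Gordon value at t=8 with g = 0.026; discount at r = 0.1385.
D_1 = 7.3675
D_2 = 8.6295
D_3 = 10.1078
D_4 = 11.8392
D_5 = 12.4549
D_6 = 13.1025
D_7 = 13.7838
D_8 = 14.5006
TV_8 = 14.8776/(0.1385−0.026) = 132.2455
P₀ = Σ Dₜ/(1+r)ᵗ + TV_8/(1+r)^8 = 97.1006

C$97.10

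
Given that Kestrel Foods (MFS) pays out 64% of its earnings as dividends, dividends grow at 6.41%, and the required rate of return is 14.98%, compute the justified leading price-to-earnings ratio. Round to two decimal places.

Justified leading P/E = b/(r−g) = 0.64/(0.1498−0.0641) = 7.4679

7.47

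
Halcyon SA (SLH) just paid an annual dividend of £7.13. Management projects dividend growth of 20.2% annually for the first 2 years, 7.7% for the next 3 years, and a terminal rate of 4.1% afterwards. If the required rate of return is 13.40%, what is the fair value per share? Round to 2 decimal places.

Three-stage DDM. Project D₁…D_5; terminal Gordon value at t=5 with g = 0.041; discount at r = 0.134.
D_1 = 8.5703
D_2 = 10.3015
D_3 = 11.0947
D_4 = 11.9490
D_5 = 12.8690
TV_5 = 13.3967/(0.134−0.041) = 144.0500
P₀ = Σ Dₜ/(1+r)ᵗ + TV_5/(1+r)^5 = 114.0799

£114.08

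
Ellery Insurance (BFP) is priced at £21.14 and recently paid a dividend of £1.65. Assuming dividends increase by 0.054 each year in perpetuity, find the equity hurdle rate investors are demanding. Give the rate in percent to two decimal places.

Rearranging the constant-growth DDM: r = D₁/P₀ + g.
D₁ = 1.65 × (1 + 0.054) = 1.7391.
r = 1.7391 / 21.14 + 0.054 = 0.08227 + 0.054 = 0.13627

13.63%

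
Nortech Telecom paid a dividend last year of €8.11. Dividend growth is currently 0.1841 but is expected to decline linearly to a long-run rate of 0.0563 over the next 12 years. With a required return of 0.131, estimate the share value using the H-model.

€197.93

H-model: P₀ = D₀[(1+g_L) + H(g_S−g_L)]/(r−g_L), with H = 12/2 = 6.
P₀ = 8.11 × [(1+0.0563) + 6×(0.1841−0.0563)] / (0.131−0.0563)
   = 8.11 × 1.8231 / 0.0747 = 197.9296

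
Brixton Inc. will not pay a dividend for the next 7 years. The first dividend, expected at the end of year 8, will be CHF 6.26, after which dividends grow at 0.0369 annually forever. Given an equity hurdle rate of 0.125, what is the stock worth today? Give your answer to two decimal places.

Deferred-dividend DDM. At t=7 the remaining stream is a growing perpetuity with first payment D_8 = 6.26.
V_7 = D_8/(r−g) = 6.26/(0.125−0.0369) = 71.0556
P₀ = V_7/(1+r)^7 = 71.0556/(1+0.125)^7 = 31.1552

CHF 31.16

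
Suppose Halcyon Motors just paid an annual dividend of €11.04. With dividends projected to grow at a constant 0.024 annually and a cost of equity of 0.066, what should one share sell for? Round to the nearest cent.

€269.17

Gordon growth model: P₀ = D₁/(r − g). D₁ = 11.04 × (1 + 0.024) = 11.3050.
P₀ = 11.3050 / (0.066 − 0.024) = 11.3050 / 0.042 = 269.1657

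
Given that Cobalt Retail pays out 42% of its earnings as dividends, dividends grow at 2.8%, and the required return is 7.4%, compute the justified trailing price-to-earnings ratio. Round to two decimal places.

9.39

Justified trailing P/E = b(1+g)/(r−g) = 0.42×(1+0.028)/(0.074−0.028) = 9.3861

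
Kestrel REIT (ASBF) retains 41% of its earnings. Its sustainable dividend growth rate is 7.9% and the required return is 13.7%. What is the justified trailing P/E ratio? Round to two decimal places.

10.98

Payout ratio b = 1 − 0.41 = 0.59.
Justified trailing P/E = b(1+g)/(r−g) = 0.59×(1+0.079)/(0.137−0.079) = 10.9760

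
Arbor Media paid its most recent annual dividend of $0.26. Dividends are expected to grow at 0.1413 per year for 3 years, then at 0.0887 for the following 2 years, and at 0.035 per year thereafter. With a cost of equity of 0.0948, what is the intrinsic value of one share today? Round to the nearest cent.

$6.47

Three-stage DDM. Project D₁…D_5; terminal Gordon value at t=5 with g = 0.035; discount at r = 0.0948.
D_1 = 0.2967
D_2 = 0.3387
D_3 = 0.3865
D_4 = 0.4208
D_5 = 0.4581
TV_5 = 0.4742/(0.0948−0.035) = 7.9292
P₀ = Σ Dₜ/(1+r)ᵗ + TV_5/(1+r)^5 = 6.4738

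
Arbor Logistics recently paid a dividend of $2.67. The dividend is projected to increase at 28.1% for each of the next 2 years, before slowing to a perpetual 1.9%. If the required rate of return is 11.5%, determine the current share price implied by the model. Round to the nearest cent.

Two-stage DDM. Project D₁…D_2 at 0.281, terminal growth 0.019, discount at r = 0.115.
D_1 = 3.4203
D_2 = 4.3814
Terminal value at t=2: TV = D_3/(r−g) = 4.4646/(0.115−0.019) = 46.5064
P₀ = 3.4203/(1+0.115)^1 + 4.3814/(1+0.115)^2 + 46.5064/(1+0.115)^2 = 43.9995

$44.00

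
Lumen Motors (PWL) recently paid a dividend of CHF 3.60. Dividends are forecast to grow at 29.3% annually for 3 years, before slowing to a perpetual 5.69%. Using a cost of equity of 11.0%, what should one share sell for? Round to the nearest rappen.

Two-stage DDM. Project D₁…D_3 at 0.293, terminal growth 0.0569, discount at r = 0.11.
D_1 = 4.6548
D_2 = 6.0187
D_3 = 7.7821
Terminal value at t=3: TV = D_4/(r−g) = 8.2249/(0.11−0.0569) = 154.8950
P₀ = 4.6548/(1+0.11)^1 + 6.0187/(1+0.11)^2 + 7.7821/(1+0.11)^3 + 154.8950/(1+0.11)^3 = 128.0265

CHF 128.03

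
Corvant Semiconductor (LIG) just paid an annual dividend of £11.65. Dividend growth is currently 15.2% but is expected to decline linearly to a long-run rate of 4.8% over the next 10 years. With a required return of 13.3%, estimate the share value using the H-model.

H-model: P₀ = D₀[(1+g_L) + H(g_S−g_L)]/(r−g_L), with H = 10/2 = 5.
P₀ = 11.65 × [(1+0.048) + 5×(0.152−0.048)] / (0.133−0.048)
   = 11.65 × 1.5680 / 0.085 = 214.9082

£214.91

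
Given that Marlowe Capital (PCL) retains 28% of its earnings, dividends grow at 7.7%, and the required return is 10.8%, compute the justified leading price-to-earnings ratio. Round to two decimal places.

Payout ratio b = 1 − 0.28 = 0.72.
Justified leading P/E = b/(r−g) = 0.72/(0.108−0.077) = 23.2258

23.23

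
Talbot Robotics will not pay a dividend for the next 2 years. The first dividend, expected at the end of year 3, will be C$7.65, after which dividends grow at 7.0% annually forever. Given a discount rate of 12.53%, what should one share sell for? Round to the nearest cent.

C$109.24

Deferred-dividend DDM. At t=2 the remaining stream is a growing perpetuity with first payment D_3 = 7.65.
V_2 = D_3/(r−g) = 7.65/(0.1253−0.07) = 138.3363
P₀ = V_2/(1+r)^2 = 138.3363/(1+0.1253)^2 = 109.2445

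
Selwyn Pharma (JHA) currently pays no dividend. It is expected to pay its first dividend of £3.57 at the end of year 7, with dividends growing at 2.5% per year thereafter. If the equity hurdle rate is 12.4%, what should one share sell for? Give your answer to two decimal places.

£17.88

Deferred-dividend DDM. At t=6 the remaining stream is a growing perpetuity with first payment D_7 = 3.57.
V_6 = D_7/(r−g) = 3.57/(0.124−0.025) = 36.0606
P₀ = V_6/(1+r)^6 = 36.0606/(1+0.124)^6 = 17.8828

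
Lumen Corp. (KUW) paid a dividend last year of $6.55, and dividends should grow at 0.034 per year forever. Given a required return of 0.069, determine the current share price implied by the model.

Gordon growth model: P₀ = D₁/(r − g). D₁ = 6.55 × (1 + 0.034) = 6.7727.
P₀ = 6.7727 / (0.069 − 0.034) = 6.7727 / 0.035 = 193.5057

$193.51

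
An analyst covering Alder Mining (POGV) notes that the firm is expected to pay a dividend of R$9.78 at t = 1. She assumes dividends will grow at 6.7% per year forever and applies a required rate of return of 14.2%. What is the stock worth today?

R$130.40

Gordon growth model: P₀ = D₁/(r − g), with D₁ = 9.78 given directly.
P₀ = 9.7800 / (0.142 − 0.067) = 9.7800 / 0.075 = 130.4000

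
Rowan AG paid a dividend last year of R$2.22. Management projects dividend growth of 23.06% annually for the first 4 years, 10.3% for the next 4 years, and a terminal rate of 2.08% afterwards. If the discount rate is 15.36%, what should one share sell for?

R$39.22

Three-stage DDM. Project D₁…D_8; terminal Gordon value at t=8 with g = 0.0208; discount at r = 0.1536.
D_1 = 2.7319
D_2 = 3.3619
D_3 = 4.1372
D_4 = 5.0912
D_5 = 5.6156
D_6 = 6.1940
D_7 = 6.8320
D_8 = 7.5357
TV_8 = 7.6924/(0.1536−0.0208) = 57.9249
P₀ = Σ Dₜ/(1+r)ᵗ + TV_8/(1+r)^8 = 39.2243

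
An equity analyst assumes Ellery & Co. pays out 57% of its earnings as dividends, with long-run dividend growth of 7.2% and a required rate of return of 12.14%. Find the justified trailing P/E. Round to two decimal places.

12.37

Justified trailing P/E = b(1+g)/(r−g) = 0.57×(1+0.072)/(0.1214−0.072) = 12.3692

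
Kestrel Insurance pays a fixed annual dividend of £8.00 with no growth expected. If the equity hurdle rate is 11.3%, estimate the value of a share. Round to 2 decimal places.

£70.80

Zero-growth DDM (perpetuity): P₀ = D/r = 8.00 / 0.113 = 70.7965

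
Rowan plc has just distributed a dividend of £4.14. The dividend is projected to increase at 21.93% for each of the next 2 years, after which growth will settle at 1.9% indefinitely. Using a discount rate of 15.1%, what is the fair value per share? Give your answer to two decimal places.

£44.90

Two-stage DDM. Project D₁…D_2 at 0.2193, terminal growth 0.019, discount at r = 0.151.
D_1 = 5.0479
D_2 = 6.1549
Terminal value at t=2: TV = D_3/(r−g) = 6.2719/(0.151−0.019) = 47.5140
P₀ = 5.0479/(1+0.151)^1 + 6.1549/(1+0.151)^2 + 47.5140/(1+0.151)^2 = 44.8966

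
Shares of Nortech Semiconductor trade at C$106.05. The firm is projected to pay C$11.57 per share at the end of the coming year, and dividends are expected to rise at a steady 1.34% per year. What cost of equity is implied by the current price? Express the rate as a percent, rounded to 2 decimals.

Rearranging the constant-growth DDM: r = D₁/P₀ + g.
r = 11.5700 / 106.05 + 0.0134 = 0.10910 + 0.0134 = 0.12250

12.25%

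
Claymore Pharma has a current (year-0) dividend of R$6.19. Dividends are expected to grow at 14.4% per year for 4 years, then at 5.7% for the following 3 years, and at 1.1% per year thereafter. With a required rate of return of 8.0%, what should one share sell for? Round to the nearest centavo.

R$158.09

Three-stage DDM. Project D₁…D_7; terminal Gordon value at t=7 with g = 0.011; discount at r = 0.08.
D_1 = 7.0814
D_2 = 8.1011
D_3 = 9.2676
D_4 = 10.6022
D_5 = 11.2065
D_6 = 11.8453
D_7 = 12.5204
TV_7 = 12.6582/(0.08−0.011) = 183.4517
P₀ = Σ Dₜ/(1+r)ᵗ + TV_7/(1+r)^7 = 158.0914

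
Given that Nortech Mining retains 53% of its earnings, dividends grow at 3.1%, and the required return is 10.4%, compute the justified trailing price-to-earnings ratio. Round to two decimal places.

Payout ratio b = 1 − 0.53 = 0.47.
Justified trailing P/E = b(1+g)/(r−g) = 0.47×(1+0.031)/(0.104−0.031) = 6.6379

6.64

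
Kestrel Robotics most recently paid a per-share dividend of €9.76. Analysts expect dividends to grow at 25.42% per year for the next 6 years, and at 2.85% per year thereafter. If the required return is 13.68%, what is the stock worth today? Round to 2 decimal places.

€250.93

Two-stage DDM. Project D₁…D_6 at 0.2542, terminal growth 0.0285, discount at r = 0.1368.
D_1 = 12.2410
D_2 = 15.3527
D_3 = 19.2553
D_4 = 24.1500
D_5 = 30.2889
D_6 = 37.9884
Terminal value at t=6: TV = D_7/(r−g) = 39.0710/(0.1368−0.0285) = 360.7667
P₀ = 12.2410/(1+0.1368)^1 + 15.3527/(1+0.1368)^2 + 19.2553/(1+0.1368)^3 + 24.1500/(1+0.1368)^4 + 30.2889/(1+0.1368)^5 + 37.9884/(1+0.1368)^6 + 360.7667/(1+0.1368)^6 = 250.9263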